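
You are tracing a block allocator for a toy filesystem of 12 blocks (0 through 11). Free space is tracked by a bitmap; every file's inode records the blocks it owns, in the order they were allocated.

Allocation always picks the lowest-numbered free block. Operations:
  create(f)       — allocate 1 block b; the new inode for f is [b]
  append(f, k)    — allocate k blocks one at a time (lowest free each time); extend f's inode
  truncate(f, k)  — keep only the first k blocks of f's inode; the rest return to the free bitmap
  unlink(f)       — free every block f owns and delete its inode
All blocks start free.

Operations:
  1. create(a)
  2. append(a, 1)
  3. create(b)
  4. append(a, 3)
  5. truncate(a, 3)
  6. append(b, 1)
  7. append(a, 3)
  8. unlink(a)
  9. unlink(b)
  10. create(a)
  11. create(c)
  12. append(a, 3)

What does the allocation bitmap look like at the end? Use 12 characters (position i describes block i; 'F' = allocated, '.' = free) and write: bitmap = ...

bitmap = FFFFF.......

  1. create(a)  ⇒  F...........  {a→[0]}
  2. append(a, 1)  ⇒  FF..........  {a→[0, 1]}
  3. create(b)  ⇒  FFF.........  {a→[0, 1]; b→[2]}
  4. append(a, 3)  ⇒  FFFFFF......  {a→[0, 1, 3, 4, 5]; b→[2]}
  5. truncate(a, 3)  ⇒  FFFF........  {a→[0, 1, 3]; b→[2]}
  6. append(b, 1)  ⇒  FFFFF.......  {a→[0, 1, 3]; b→[2, 4]}
  7. append(a, 3)  ⇒  FFFFFFFF....  {a→[0, 1, 3, 5, 6, 7]; b→[2, 4]}
  8. unlink(a)  ⇒  ..F.F.......  {b→[2, 4]}
  9. unlink(b)  ⇒  ............  {}
  10. create(a)  ⇒  F...........  {a→[0]}
  11. create(c)  ⇒  FF..........  {a→[0]; c→[1]}
  12. append(a, 3)  ⇒  FFFFF.......  {a→[0, 2, 3, 4]; c→[1]}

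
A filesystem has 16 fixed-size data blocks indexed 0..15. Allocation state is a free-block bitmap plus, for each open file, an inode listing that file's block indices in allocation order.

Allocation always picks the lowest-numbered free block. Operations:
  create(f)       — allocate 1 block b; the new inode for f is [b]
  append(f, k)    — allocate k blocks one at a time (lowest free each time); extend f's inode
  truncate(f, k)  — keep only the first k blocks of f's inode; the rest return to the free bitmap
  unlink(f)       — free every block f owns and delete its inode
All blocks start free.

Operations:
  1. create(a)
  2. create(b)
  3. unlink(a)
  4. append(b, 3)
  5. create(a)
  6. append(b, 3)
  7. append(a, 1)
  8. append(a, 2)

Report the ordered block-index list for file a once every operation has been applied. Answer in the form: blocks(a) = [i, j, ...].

blocks(a) = [4, 8, 9, 10]

[1] create(a) — a=0 (map F...............)
[2] create(b) — a=0 b=1 (map FF..............)
[3] unlink(a) — b=1 (map .F..............)
[4] append(b, 3) — b=1,0,2,3 (map FFFF............)
[5] create(a) — a=4 b=1,0,2,3 (map FFFFF...........)
[6] append(b, 3) — a=4 b=1,0,2,3,5,6,7 (map FFFFFFFF........)
[7] append(a, 1) — a=4,8 b=1,0,2,3,5,6,7 (map FFFFFFFFF.......)
[8] append(a, 2) — a=4,8,9,10 b=1,0,2,3,5,6,7 (map FFFFFFFFFFF.....)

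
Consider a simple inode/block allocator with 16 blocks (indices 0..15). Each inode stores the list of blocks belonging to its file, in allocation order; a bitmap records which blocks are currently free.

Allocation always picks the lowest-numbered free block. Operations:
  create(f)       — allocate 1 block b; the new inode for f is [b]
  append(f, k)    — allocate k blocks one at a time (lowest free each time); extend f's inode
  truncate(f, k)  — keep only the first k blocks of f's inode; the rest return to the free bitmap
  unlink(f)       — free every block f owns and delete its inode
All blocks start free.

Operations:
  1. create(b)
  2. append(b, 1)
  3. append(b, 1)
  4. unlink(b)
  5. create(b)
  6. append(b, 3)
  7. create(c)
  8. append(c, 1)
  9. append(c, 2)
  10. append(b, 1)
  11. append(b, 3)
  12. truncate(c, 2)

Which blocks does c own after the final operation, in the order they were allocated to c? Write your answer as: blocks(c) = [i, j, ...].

blocks(c) = [4, 5]

after create(b) → b:[0]  free=[F...............]
after append(b, 1) → b:[0, 1]  free=[FF..............]
after append(b, 1) → b:[0, 1, 2]  free=[FFF.............]
after unlink(b) →   free=[................]
after create(b) → b:[0]  free=[F...............]
after append(b, 3) → b:[0, 1, 2, 3]  free=[FFFF............]
after create(c) → b:[0, 1, 2, 3], c:[4]  free=[FFFFF...........]
after append(c, 1) → b:[0, 1, 2, 3], c:[4, 5]  free=[FFFFFF..........]
after append(c, 2) → b:[0, 1, 2, 3], c:[4, 5, 6, 7]  free=[FFFFFFFF........]
after append(b, 1) → b:[0, 1, 2, 3, 8], c:[4, 5, 6, 7]  free=[FFFFFFFFF.......]
after append(b, 3) → b:[0, 1, 2, 3, 8, 9, 10, 11], c:[4, 5, 6, 7]  free=[FFFFFFFFFFFF....]
after truncate(c, 2) → b:[0, 1, 2, 3, 8, 9, 10, 11], c:[4, 5]  free=[FFFFFF..FFFF....]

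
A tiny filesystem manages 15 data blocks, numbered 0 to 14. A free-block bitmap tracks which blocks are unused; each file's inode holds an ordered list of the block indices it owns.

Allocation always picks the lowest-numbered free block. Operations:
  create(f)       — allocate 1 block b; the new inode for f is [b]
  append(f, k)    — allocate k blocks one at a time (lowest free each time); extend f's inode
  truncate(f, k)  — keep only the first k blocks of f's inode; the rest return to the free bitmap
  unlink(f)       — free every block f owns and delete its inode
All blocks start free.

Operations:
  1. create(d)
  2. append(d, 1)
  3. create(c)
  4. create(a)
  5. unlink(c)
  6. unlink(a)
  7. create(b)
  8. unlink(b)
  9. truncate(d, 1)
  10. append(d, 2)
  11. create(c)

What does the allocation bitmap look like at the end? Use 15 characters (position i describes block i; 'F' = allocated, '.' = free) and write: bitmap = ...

bitmap = FFFF...........

after create(d) → d:[0]  free=[F..............]
after append(d, 1) → d:[0, 1]  free=[FF.............]
after create(c) → c:[2], d:[0, 1]  free=[FFF............]
after create(a) → a:[3], c:[2], d:[0, 1]  free=[FFFF...........]
after unlink(c) → a:[3], d:[0, 1]  free=[FF.F...........]
after unlink(a) → d:[0, 1]  free=[FF.............]
after create(b) → b:[2], d:[0, 1]  free=[FFF............]
after unlink(b) → d:[0, 1]  free=[FF.............]
after truncate(d, 1) → d:[0]  free=[F..............]
after append(d, 2) → d:[0, 1, 2]  free=[FFF............]
after create(c) → c:[3], d:[0, 1, 2]  free=[FFFF...........]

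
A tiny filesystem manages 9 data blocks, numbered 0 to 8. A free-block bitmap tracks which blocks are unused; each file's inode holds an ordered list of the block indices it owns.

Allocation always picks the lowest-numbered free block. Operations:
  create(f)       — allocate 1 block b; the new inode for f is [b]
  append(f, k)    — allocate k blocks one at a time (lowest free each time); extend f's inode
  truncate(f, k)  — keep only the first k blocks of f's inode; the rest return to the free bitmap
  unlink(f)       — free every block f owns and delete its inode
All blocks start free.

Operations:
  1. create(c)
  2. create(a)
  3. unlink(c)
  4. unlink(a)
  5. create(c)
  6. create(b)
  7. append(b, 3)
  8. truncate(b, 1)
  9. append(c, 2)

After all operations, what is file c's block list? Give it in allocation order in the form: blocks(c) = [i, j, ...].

after create(c) → c:[0]  free=[F........]
after create(a) → a:[1], c:[0]  free=[FF.......]
after unlink(c) → a:[1]  free=[.F.......]
after unlink(a) →   free=[.........]
after create(c) → c:[0]  free=[F........]
after create(b) → b:[1], c:[0]  free=[FF.......]
after append(b, 3) → b:[1, 2, 3, 4], c:[0]  free=[FFFFF....]
after truncate(b, 1) → b:[1], c:[0]  free=[FF.......]
after append(c, 2) → b:[1], c:[0, 2, 3]  free=[FFFF.....]

blocks(c) = [0, 2, 3]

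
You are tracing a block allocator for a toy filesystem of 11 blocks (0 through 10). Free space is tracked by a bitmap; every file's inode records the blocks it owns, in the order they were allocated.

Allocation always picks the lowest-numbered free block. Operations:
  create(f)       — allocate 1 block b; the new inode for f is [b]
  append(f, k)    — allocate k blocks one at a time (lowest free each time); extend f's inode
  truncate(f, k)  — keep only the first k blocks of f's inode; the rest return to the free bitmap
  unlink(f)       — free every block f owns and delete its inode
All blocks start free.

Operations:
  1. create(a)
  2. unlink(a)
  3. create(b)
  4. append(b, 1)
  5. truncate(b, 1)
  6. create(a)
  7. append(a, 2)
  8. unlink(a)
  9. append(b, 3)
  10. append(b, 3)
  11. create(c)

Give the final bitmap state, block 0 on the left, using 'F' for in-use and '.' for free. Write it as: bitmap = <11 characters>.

create(a): bitmap=F.......... | a=[0]
unlink(a): bitmap=........... | 
create(b): bitmap=F.......... | b=[0]
append(b, 1): bitmap=FF......... | b=[0, 1]
truncate(b, 1): bitmap=F.......... | b=[0]
create(a): bitmap=FF......... | a=[1] b=[0]
append(a, 2): bitmap=FFFF....... | a=[1, 2, 3] b=[0]
unlink(a): bitmap=F.......... | b=[0]
append(b, 3): bitmap=FFFF....... | b=[0, 1, 2, 3]
append(b, 3): bitmap=FFFFFFF.... | b=[0, 1, 2, 3, 4, 5, 6]
create(c): bitmap=FFFFFFFF... | b=[0, 1, 2, 3, 4, 5, 6] c=[7]

bitmap = FFFFFFFF...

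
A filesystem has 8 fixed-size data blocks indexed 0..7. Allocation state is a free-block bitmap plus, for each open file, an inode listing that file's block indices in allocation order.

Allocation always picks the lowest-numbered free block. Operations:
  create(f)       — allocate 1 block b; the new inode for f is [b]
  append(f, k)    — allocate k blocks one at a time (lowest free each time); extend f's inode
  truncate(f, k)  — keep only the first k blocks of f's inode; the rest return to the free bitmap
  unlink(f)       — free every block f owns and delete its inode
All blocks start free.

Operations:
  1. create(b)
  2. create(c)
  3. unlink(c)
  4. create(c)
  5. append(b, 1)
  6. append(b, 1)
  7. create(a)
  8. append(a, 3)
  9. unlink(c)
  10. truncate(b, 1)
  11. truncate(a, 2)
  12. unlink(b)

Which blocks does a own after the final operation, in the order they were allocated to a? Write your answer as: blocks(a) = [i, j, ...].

after create(b) → b:[0]  free=[F.......]
after create(c) → b:[0], c:[1]  free=[FF......]
after unlink(c) → b:[0]  free=[F.......]
after create(c) → b:[0], c:[1]  free=[FF......]
after append(b, 1) → b:[0, 2], c:[1]  free=[FFF.....]
after append(b, 1) → b:[0, 2, 3], c:[1]  free=[FFFF....]
after create(a) → a:[4], b:[0, 2, 3], c:[1]  free=[FFFFF...]
after append(a, 3) → a:[4, 5, 6, 7], b:[0, 2, 3], c:[1]  free=[FFFFFFFF]
after unlink(c) → a:[4, 5, 6, 7], b:[0, 2, 3]  free=[F.FFFFFF]
after truncate(b, 1) → a:[4, 5, 6, 7], b:[0]  free=[F...FFFF]
after truncate(a, 2) → a:[4, 5], b:[0]  free=[F...FF..]
after unlink(b) → a:[4, 5]  free=[....FF..]

blocks(a) = [4, 5]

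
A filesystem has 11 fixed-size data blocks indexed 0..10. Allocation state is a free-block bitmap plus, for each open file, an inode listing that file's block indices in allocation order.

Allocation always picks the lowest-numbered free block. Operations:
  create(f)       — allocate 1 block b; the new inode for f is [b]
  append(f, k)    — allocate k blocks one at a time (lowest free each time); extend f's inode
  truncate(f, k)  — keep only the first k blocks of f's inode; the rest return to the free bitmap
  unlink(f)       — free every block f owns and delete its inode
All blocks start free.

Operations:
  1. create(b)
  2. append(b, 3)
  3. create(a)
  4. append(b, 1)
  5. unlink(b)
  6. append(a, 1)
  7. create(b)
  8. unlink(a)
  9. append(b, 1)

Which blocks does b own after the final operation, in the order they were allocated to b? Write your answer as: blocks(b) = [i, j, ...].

  1. create(b)  ⇒  F..........  {b→[0]}
  2. append(b, 3)  ⇒  FFFF.......  {b→[0, 1, 2, 3]}
  3. create(a)  ⇒  FFFFF......  {a→[4]; b→[0, 1, 2, 3]}
  4. append(b, 1)  ⇒  FFFFFF.....  {a→[4]; b→[0, 1, 2, 3, 5]}
  5. unlink(b)  ⇒  ....F......  {a→[4]}
  6. append(a, 1)  ⇒  F...F......  {a→[4, 0]}
  7. create(b)  ⇒  FF..F......  {a→[4, 0]; b→[1]}
  8. unlink(a)  ⇒  .F.........  {b→[1]}
  9. append(b, 1)  ⇒  FF.........  {b→[1, 0]}

blocks(b) = [1, 0]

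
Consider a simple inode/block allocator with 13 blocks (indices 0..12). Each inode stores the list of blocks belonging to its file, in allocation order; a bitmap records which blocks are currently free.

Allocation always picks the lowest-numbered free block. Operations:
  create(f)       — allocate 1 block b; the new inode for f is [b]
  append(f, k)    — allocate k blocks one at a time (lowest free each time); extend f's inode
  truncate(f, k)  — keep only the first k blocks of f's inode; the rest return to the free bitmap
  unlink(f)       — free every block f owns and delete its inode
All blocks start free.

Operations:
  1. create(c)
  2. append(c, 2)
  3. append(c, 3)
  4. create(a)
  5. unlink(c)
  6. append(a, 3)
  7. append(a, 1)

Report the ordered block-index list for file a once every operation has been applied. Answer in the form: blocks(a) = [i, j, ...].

blocks(a) = [6, 0, 1, 2, 3]

[1] create(c) — c=0 (map F............)
[2] append(c, 2) — c=0,1,2 (map FFF..........)
[3] append(c, 3) — c=0,1,2,3,4,5 (map FFFFFF.......)
[4] create(a) — a=6 c=0,1,2,3,4,5 (map FFFFFFF......)
[5] unlink(c) — a=6 (map ......F......)
[6] append(a, 3) — a=6,0,1,2 (map FFF...F......)
[7] append(a, 1) — a=6,0,1,2,3 (map FFFF..F......)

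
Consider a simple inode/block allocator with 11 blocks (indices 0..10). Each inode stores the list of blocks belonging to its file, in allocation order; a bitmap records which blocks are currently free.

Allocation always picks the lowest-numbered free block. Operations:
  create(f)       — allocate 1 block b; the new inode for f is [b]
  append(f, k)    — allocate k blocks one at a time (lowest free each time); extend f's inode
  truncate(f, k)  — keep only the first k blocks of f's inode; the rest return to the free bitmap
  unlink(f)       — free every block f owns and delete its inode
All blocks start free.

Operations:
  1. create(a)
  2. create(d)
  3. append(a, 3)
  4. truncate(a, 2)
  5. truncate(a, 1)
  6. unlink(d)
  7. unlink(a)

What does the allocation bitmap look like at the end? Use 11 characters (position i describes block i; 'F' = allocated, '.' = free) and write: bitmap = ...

after create(a) → a:[0]  free=[F..........]
after create(d) → a:[0], d:[1]  free=[FF.........]
after append(a, 3) → a:[0, 2, 3, 4], d:[1]  free=[FFFFF......]
after truncate(a, 2) → a:[0, 2], d:[1]  free=[FFF........]
after truncate(a, 1) → a:[0], d:[1]  free=[FF.........]
after unlink(d) → a:[0]  free=[F..........]
after unlink(a) →   free=[...........]

bitmap = ...........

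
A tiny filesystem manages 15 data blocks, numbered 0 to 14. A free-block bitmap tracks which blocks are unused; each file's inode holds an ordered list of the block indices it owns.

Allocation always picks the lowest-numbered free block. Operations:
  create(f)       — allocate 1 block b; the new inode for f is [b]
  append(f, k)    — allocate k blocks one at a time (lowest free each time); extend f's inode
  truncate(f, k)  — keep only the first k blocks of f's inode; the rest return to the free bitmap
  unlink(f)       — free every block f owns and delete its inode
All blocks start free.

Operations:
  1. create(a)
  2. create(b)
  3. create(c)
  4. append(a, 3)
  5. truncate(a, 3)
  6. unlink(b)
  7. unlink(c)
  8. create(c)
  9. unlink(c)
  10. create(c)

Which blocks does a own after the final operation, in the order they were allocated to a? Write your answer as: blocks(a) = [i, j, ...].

blocks(a) = [0, 3, 4]

after create(a) → a:[0]  free=[F..............]
after create(b) → a:[0], b:[1]  free=[FF.............]
after create(c) → a:[0], b:[1], c:[2]  free=[FFF............]
after append(a, 3) → a:[0, 3, 4, 5], b:[1], c:[2]  free=[FFFFFF.........]
after truncate(a, 3) → a:[0, 3, 4], b:[1], c:[2]  free=[FFFFF..........]
after unlink(b) → a:[0, 3, 4], c:[2]  free=[F.FFF..........]
after unlink(c) → a:[0, 3, 4]  free=[F..FF..........]
after create(c) → a:[0, 3, 4], c:[1]  free=[FF.FF..........]
after unlink(c) → a:[0, 3, 4]  free=[F..FF..........]
after create(c) → a:[0, 3, 4], c:[1]  free=[FF.FF..........]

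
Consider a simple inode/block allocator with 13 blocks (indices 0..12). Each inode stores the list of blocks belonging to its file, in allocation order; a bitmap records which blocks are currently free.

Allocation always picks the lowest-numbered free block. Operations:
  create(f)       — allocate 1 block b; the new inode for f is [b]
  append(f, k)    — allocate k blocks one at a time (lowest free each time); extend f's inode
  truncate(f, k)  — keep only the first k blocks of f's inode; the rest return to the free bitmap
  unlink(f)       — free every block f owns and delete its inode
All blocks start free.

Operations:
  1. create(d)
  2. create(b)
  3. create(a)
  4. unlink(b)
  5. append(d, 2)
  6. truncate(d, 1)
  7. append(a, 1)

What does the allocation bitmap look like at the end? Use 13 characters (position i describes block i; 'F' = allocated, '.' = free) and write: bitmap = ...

bitmap = FFF..........

create(d): bitmap=F............ | d=[0]
create(b): bitmap=FF........... | b=[1] d=[0]
create(a): bitmap=FFF.......... | a=[2] b=[1] d=[0]
unlink(b): bitmap=F.F.......... | a=[2] d=[0]
append(d, 2): bitmap=FFFF......... | a=[2] d=[0, 1, 3]
truncate(d, 1): bitmap=F.F.......... | a=[2] d=[0]
append(a, 1): bitmap=FFF.......... | a=[2, 1] d=[0]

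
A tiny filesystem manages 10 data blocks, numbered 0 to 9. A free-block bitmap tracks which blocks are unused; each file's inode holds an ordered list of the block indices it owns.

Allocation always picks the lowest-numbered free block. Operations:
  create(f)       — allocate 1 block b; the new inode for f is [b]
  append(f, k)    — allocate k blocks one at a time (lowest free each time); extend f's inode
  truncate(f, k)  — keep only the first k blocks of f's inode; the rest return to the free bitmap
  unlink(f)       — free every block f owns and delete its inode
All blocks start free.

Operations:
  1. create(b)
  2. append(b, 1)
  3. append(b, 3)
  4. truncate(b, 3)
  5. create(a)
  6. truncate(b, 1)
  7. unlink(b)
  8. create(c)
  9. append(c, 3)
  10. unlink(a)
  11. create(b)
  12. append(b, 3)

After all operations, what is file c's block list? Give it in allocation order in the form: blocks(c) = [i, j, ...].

blocks(c) = [0, 1, 2, 4]

[1] create(b) — b=0 (map F.........)
[2] append(b, 1) — b=0,1 (map FF........)
[3] append(b, 3) — b=0,1,2,3,4 (map FFFFF.....)
[4] truncate(b, 3) — b=0,1,2 (map FFF.......)
[5] create(a) — a=3 b=0,1,2 (map FFFF......)
[6] truncate(b, 1) — a=3 b=0 (map F..F......)
[7] unlink(b) — a=3 (map ...F......)
[8] create(c) — a=3 c=0 (map F..F......)
[9] append(c, 3) — a=3 c=0,1,2,4 (map FFFFF.....)
[10] unlink(a) — c=0,1,2,4 (map FFF.F.....)
[11] create(b) — b=3 c=0,1,2,4 (map FFFFF.....)
[12] append(b, 3) — b=3,5,6,7 c=0,1,2,4 (map FFFFFFFF..)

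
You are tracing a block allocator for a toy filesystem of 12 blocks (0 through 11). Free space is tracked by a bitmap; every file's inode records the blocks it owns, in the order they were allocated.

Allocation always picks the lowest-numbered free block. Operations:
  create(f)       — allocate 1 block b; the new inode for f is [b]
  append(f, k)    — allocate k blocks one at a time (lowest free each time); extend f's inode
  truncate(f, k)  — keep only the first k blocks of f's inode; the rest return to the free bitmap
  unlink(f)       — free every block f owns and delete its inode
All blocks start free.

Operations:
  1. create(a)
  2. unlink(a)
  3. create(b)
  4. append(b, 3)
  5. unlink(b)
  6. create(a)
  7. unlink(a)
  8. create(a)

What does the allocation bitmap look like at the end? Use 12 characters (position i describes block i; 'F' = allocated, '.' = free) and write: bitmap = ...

bitmap = F...........

[1] create(a) — a=0 (map F...........)
[2] unlink(a) —  (map ............)
[3] create(b) — b=0 (map F...........)
[4] append(b, 3) — b=0,1,2,3 (map FFFF........)
[5] unlink(b) —  (map ............)
[6] create(a) — a=0 (map F...........)
[7] unlink(a) —  (map ............)
[8] create(a) — a=0 (map F...........)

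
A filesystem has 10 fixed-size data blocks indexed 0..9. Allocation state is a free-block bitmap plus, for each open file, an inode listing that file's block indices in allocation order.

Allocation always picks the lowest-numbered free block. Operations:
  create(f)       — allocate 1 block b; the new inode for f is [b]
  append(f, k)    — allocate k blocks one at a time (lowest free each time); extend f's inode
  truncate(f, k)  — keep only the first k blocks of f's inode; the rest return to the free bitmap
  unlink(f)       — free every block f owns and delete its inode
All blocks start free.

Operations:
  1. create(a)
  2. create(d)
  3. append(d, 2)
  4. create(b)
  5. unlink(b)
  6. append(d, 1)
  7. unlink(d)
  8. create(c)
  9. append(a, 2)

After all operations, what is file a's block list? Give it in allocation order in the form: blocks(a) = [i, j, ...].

blocks(a) = [0, 2, 3]

  1. create(a)  ⇒  F.........  {a→[0]}
  2. create(d)  ⇒  FF........  {a→[0]; d→[1]}
  3. append(d, 2)  ⇒  FFFF......  {a→[0]; d→[1, 2, 3]}
  4. create(b)  ⇒  FFFFF.....  {a→[0]; b→[4]; d→[1, 2, 3]}
  5. unlink(b)  ⇒  FFFF......  {a→[0]; d→[1, 2, 3]}
  6. append(d, 1)  ⇒  FFFFF.....  {a→[0]; d→[1, 2, 3, 4]}
  7. unlink(d)  ⇒  F.........  {a→[0]}
  8. create(c)  ⇒  FF........  {a→[0]; c→[1]}
  9. append(a, 2)  ⇒  FFFF......  {a→[0, 2, 3]; c→[1]}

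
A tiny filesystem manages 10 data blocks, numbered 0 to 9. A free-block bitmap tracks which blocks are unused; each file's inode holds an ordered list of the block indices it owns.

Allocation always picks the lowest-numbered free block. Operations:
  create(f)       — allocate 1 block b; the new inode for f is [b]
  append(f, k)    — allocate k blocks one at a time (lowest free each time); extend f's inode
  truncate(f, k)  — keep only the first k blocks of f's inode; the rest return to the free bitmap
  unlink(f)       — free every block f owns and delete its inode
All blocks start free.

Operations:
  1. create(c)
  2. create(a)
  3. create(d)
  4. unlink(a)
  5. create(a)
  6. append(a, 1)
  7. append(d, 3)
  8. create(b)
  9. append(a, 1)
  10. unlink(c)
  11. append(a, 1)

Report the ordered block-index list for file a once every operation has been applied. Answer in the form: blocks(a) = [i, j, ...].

blocks(a) = [1, 3, 8, 0]

after create(c) → c:[0]  free=[F.........]
after create(a) → a:[1], c:[0]  free=[FF........]
after create(d) → a:[1], c:[0], d:[2]  free=[FFF.......]
after unlink(a) → c:[0], d:[2]  free=[F.F.......]
after create(a) → a:[1], c:[0], d:[2]  free=[FFF.......]
after append(a, 1) → a:[1, 3], c:[0], d:[2]  free=[FFFF......]
after append(d, 3) → a:[1, 3], c:[0], d:[2, 4, 5, 6]  free=[FFFFFFF...]
after create(b) → a:[1, 3], b:[7], c:[0], d:[2, 4, 5, 6]  free=[FFFFFFFF..]
after append(a, 1) → a:[1, 3, 8], b:[7], c:[0], d:[2, 4, 5, 6]  free=[FFFFFFFFF.]
after unlink(c) → a:[1, 3, 8], b:[7], d:[2, 4, 5, 6]  free=[.FFFFFFFF.]
after append(a, 1) → a:[1, 3, 8, 0], b:[7], d:[2, 4, 5, 6]  free=[FFFFFFFFF.]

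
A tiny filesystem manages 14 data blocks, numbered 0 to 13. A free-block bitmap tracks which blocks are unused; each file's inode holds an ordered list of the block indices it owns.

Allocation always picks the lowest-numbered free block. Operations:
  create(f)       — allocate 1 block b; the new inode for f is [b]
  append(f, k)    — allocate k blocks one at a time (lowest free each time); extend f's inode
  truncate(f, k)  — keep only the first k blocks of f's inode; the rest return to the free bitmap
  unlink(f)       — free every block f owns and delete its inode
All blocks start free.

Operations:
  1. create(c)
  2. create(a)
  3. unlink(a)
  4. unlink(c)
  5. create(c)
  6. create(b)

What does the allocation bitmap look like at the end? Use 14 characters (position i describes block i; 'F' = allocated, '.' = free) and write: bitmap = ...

  1. create(c)  ⇒  F.............  {c→[0]}
  2. create(a)  ⇒  FF............  {a→[1]; c→[0]}
  3. unlink(a)  ⇒  F.............  {c→[0]}
  4. unlink(c)  ⇒  ..............  {}
  5. create(c)  ⇒  F.............  {c→[0]}
  6. create(b)  ⇒  FF............  {b→[1]; c→[0]}

bitmap = FF............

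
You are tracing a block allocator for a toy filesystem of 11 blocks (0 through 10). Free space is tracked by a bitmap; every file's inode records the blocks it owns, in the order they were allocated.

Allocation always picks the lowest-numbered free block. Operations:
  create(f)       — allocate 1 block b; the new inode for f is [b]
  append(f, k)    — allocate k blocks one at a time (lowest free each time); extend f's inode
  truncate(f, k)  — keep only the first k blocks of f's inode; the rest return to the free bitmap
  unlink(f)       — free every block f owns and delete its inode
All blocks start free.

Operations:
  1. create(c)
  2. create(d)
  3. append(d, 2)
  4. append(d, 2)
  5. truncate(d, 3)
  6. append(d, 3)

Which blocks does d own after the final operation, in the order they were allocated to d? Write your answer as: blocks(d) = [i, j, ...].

blocks(d) = [1, 2, 3, 4, 5, 6]

after create(c) → c:[0]  free=[F..........]
after create(d) → c:[0], d:[1]  free=[FF.........]
after append(d, 2) → c:[0], d:[1, 2, 3]  free=[FFFF.......]
after append(d, 2) → c:[0], d:[1, 2, 3, 4, 5]  free=[FFFFFF.....]
after truncate(d, 3) → c:[0], d:[1, 2, 3]  free=[FFFF.......]
after append(d, 3) → c:[0], d:[1, 2, 3, 4, 5, 6]  free=[FFFFFFF....]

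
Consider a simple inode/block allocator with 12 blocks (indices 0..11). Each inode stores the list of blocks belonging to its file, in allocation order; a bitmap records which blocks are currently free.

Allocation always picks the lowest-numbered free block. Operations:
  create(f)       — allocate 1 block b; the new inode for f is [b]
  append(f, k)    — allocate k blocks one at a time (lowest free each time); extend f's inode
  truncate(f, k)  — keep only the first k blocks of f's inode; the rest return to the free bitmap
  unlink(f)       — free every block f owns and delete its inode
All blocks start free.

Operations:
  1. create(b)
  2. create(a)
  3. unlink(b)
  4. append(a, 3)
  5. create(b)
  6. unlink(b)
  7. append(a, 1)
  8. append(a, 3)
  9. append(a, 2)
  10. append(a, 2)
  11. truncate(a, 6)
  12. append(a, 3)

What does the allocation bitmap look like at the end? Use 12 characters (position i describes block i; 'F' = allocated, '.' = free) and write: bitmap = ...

bitmap = FFFFFFFFF...

[1] create(b) — b=0 (map F...........)
[2] create(a) — a=1 b=0 (map FF..........)
[3] unlink(b) — a=1 (map .F..........)
[4] append(a, 3) — a=1,0,2,3 (map FFFF........)
[5] create(b) — a=1,0,2,3 b=4 (map FFFFF.......)
[6] unlink(b) — a=1,0,2,3 (map FFFF........)
[7] append(a, 1) — a=1,0,2,3,4 (map FFFFF.......)
[8] append(a, 3) — a=1,0,2,3,4,5,6,7 (map FFFFFFFF....)
[9] append(a, 2) — a=1,0,2,3,4,5,6,7,8,9 (map FFFFFFFFFF..)
[10] append(a, 2) — a=1,0,2,3,4,5,6,7,8,9,10,11 (map FFFFFFFFFFFF)
[11] truncate(a, 6) — a=1,0,2,3,4,5 (map FFFFFF......)
[12] append(a, 3) — a=1,0,2,3,4,5,6,7,8 (map FFFFFFFFF...)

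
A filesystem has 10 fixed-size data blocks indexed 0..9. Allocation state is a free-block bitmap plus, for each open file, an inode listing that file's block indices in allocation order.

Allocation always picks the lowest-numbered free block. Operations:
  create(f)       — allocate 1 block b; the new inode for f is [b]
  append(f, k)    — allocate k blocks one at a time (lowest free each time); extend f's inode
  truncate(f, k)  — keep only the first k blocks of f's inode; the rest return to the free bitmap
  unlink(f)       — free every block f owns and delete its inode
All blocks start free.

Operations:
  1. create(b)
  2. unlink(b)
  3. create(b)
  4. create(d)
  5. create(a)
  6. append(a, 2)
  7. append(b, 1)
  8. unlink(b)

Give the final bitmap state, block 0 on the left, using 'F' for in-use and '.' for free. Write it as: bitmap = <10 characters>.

create(b): bitmap=F......... | b=[0]
unlink(b): bitmap=.......... | 
create(b): bitmap=F......... | b=[0]
create(d): bitmap=FF........ | b=[0] d=[1]
create(a): bitmap=FFF....... | a=[2] b=[0] d=[1]
append(a, 2): bitmap=FFFFF..... | a=[2, 3, 4] b=[0] d=[1]
append(b, 1): bitmap=FFFFFF.... | a=[2, 3, 4] b=[0, 5] d=[1]
unlink(b): bitmap=.FFFF..... | a=[2, 3, 4] d=[1]

bitmap = .FFFF.....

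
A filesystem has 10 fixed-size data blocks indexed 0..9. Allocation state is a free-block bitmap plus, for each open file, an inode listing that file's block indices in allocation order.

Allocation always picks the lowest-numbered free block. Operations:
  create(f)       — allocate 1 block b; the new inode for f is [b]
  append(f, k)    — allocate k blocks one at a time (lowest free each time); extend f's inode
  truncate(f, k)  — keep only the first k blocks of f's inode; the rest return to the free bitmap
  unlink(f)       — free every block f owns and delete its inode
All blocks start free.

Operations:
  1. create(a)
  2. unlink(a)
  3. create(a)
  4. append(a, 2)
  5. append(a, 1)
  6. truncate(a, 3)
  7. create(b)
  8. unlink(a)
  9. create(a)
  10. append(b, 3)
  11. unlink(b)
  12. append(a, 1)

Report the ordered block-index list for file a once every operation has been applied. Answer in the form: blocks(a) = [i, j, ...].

blocks(a) = [0, 1]

  1. create(a)  ⇒  F.........  {a→[0]}
  2. unlink(a)  ⇒  ..........  {}
  3. create(a)  ⇒  F.........  {a→[0]}
  4. append(a, 2)  ⇒  FFF.......  {a→[0, 1, 2]}
  5. append(a, 1)  ⇒  FFFF......  {a→[0, 1, 2, 3]}
  6. truncate(a, 3)  ⇒  FFF.......  {a→[0, 1, 2]}
  7. create(b)  ⇒  FFFF......  {a→[0, 1, 2]; b→[3]}
  8. unlink(a)  ⇒  ...F......  {b→[3]}
  9. create(a)  ⇒  F..F......  {a→[0]; b→[3]}
  10. append(b, 3)  ⇒  FFFFF.....  {a→[0]; b→[3, 1, 2, 4]}
  11. unlink(b)  ⇒  F.........  {a→[0]}
  12. append(a, 1)  ⇒  FF........  {a→[0, 1]}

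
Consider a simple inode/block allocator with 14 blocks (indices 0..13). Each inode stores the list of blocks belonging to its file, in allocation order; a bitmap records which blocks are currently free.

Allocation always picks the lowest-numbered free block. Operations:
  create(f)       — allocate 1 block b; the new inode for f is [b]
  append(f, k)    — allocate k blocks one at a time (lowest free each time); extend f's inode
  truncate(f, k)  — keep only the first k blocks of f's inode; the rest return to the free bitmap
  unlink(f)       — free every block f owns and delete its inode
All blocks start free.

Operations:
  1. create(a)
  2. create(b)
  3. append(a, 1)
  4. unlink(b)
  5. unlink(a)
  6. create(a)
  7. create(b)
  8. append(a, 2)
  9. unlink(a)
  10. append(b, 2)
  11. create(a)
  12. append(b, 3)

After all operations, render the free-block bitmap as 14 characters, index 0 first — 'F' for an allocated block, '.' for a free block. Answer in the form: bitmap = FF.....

create(a): bitmap=F............. | a=[0]
create(b): bitmap=FF............ | a=[0] b=[1]
append(a, 1): bitmap=FFF........... | a=[0, 2] b=[1]
unlink(b): bitmap=F.F........... | a=[0, 2]
unlink(a): bitmap=.............. | 
create(a): bitmap=F............. | a=[0]
create(b): bitmap=FF............ | a=[0] b=[1]
append(a, 2): bitmap=FFFF.......... | a=[0, 2, 3] b=[1]
unlink(a): bitmap=.F............ | b=[1]
append(b, 2): bitmap=FFF........... | b=[1, 0, 2]
create(a): bitmap=FFFF.......... | a=[3] b=[1, 0, 2]
append(b, 3): bitmap=FFFFFFF....... | a=[3] b=[1, 0, 2, 4, 5, 6]

bitmap = FFFFFFF.......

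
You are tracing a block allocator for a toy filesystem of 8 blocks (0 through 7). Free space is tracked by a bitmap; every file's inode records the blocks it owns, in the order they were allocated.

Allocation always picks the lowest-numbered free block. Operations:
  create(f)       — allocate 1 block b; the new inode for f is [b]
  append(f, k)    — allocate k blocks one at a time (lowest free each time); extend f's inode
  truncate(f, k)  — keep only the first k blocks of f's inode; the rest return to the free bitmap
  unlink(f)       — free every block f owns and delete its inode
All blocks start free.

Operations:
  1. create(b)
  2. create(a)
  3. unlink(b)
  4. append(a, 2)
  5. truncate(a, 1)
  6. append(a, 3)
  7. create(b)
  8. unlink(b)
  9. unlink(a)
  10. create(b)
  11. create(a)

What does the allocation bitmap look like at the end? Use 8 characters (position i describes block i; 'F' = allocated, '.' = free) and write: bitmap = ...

bitmap = FF......

create(b): bitmap=F....... | b=[0]
create(a): bitmap=FF...... | a=[1] b=[0]
unlink(b): bitmap=.F...... | a=[1]
append(a, 2): bitmap=FFF..... | a=[1, 0, 2]
truncate(a, 1): bitmap=.F...... | a=[1]
append(a, 3): bitmap=FFFF.... | a=[1, 0, 2, 3]
create(b): bitmap=FFFFF... | a=[1, 0, 2, 3] b=[4]
unlink(b): bitmap=FFFF.... | a=[1, 0, 2, 3]
unlink(a): bitmap=........ | 
create(b): bitmap=F....... | b=[0]
create(a): bitmap=FF...... | a=[1] b=[0]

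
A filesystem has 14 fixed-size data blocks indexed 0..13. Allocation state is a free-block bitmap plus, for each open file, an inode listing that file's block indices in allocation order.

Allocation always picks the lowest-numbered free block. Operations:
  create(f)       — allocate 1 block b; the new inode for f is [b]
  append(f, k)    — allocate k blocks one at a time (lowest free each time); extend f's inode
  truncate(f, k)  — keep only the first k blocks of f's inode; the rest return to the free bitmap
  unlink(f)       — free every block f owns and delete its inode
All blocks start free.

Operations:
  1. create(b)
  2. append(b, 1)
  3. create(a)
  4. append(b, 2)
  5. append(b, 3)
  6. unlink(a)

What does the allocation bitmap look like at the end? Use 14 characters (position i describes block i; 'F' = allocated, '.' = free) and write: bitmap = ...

after create(b) → b:[0]  free=[F.............]
after append(b, 1) → b:[0, 1]  free=[FF............]
after create(a) → a:[2], b:[0, 1]  free=[FFF...........]
after append(b, 2) → a:[2], b:[0, 1, 3, 4]  free=[FFFFF.........]
after append(b, 3) → a:[2], b:[0, 1, 3, 4, 5, 6, 7]  free=[FFFFFFFF......]
after unlink(a) → b:[0, 1, 3, 4, 5, 6, 7]  free=[FF.FFFFF......]

bitmap = FF.FFFFF......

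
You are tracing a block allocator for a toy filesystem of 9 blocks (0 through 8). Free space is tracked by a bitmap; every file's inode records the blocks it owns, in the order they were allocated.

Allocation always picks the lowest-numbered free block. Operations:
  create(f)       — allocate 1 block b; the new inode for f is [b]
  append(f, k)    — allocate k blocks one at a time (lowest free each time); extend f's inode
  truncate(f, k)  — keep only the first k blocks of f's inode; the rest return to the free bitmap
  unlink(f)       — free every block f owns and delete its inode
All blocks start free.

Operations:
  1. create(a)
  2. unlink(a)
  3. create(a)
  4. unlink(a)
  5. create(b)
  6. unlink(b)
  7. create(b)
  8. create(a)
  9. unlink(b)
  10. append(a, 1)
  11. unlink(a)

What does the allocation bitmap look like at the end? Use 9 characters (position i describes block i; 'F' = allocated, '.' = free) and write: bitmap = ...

after create(a) → a:[0]  free=[F........]
after unlink(a) →   free=[.........]
after create(a) → a:[0]  free=[F........]
after unlink(a) →   free=[.........]
after create(b) → b:[0]  free=[F........]
after unlink(b) →   free=[.........]
after create(b) → b:[0]  free=[F........]
after create(a) → a:[1], b:[0]  free=[FF.......]
after unlink(b) → a:[1]  free=[.F.......]
after append(a, 1) → a:[1, 0]  free=[FF.......]
after unlink(a) →   free=[.........]

bitmap = .........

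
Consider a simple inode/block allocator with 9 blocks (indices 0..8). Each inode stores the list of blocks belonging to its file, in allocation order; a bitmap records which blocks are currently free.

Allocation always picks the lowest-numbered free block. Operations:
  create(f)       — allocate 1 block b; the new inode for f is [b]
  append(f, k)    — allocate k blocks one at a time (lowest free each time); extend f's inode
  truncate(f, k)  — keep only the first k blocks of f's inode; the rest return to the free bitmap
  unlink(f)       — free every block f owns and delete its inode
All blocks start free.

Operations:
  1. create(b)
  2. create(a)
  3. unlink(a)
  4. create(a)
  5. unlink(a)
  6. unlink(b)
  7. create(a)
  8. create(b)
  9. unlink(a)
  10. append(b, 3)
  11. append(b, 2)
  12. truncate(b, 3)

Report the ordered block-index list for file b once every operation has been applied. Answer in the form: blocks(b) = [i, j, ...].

after create(b) → b:[0]  free=[F........]
after create(a) → a:[1], b:[0]  free=[FF.......]
after unlink(a) → b:[0]  free=[F........]
after create(a) → a:[1], b:[0]  free=[FF.......]
after unlink(a) → b:[0]  free=[F........]
after unlink(b) →   free=[.........]
after create(a) → a:[0]  free=[F........]
after create(b) → a:[0], b:[1]  free=[FF.......]
after unlink(a) → b:[1]  free=[.F.......]
after append(b, 3) → b:[1, 0, 2, 3]  free=[FFFF.....]
after append(b, 2) → b:[1, 0, 2, 3, 4, 5]  free=[FFFFFF...]
after truncate(b, 3) → b:[1, 0, 2]  free=[FFF......]

blocks(b) = [1, 0, 2]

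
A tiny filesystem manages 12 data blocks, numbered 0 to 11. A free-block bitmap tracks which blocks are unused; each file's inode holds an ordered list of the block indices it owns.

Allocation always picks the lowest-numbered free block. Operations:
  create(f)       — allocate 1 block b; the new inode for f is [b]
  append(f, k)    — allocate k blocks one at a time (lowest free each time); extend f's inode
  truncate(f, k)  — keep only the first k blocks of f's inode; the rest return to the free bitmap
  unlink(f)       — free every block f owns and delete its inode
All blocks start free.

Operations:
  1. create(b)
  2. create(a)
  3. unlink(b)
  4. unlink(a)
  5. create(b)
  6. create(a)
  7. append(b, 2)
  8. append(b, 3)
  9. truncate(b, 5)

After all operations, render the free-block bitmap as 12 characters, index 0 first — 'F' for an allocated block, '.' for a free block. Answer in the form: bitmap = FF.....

bitmap = FFFFFF......

after create(b) → b:[0]  free=[F...........]
after create(a) → a:[1], b:[0]  free=[FF..........]
after unlink(b) → a:[1]  free=[.F..........]
after unlink(a) →   free=[............]
after create(b) → b:[0]  free=[F...........]
after create(a) → a:[1], b:[0]  free=[FF..........]
after append(b, 2) → a:[1], b:[0, 2, 3]  free=[FFFF........]
after append(b, 3) → a:[1], b:[0, 2, 3, 4, 5, 6]  free=[FFFFFFF.....]
after truncate(b, 5) → a:[1], b:[0, 2, 3, 4, 5]  free=[FFFFFF......]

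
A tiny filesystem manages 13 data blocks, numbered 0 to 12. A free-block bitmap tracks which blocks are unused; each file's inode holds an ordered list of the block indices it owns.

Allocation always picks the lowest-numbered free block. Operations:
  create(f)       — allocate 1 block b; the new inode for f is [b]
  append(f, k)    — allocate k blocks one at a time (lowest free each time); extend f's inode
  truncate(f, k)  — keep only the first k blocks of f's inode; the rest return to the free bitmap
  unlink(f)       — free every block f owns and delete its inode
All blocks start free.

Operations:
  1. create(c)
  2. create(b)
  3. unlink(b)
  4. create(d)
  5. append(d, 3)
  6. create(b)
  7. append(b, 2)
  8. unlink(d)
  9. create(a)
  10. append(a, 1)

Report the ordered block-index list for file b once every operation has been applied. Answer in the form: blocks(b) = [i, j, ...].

blocks(b) = [5, 6, 7]

  1. create(c)  ⇒  F............  {c→[0]}
  2. create(b)  ⇒  FF...........  {b→[1]; c→[0]}
  3. unlink(b)  ⇒  F............  {c→[0]}
  4. create(d)  ⇒  FF...........  {c→[0]; d→[1]}
  5. append(d, 3)  ⇒  FFFFF........  {c→[0]; d→[1, 2, 3, 4]}
  6. create(b)  ⇒  FFFFFF.......  {b→[5]; c→[0]; d→[1, 2, 3, 4]}
  7. append(b, 2)  ⇒  FFFFFFFF.....  {b→[5, 6, 7]; c→[0]; d→[1, 2, 3, 4]}
  8. unlink(d)  ⇒  F....FFF.....  {b→[5, 6, 7]; c→[0]}
  9. create(a)  ⇒  FF...FFF.....  {a→[1]; b→[5, 6, 7]; c→[0]}
  10. append(a, 1)  ⇒  FFF..FFF.....  {a→[1, 2]; b→[5, 6, 7]; c→[0]}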